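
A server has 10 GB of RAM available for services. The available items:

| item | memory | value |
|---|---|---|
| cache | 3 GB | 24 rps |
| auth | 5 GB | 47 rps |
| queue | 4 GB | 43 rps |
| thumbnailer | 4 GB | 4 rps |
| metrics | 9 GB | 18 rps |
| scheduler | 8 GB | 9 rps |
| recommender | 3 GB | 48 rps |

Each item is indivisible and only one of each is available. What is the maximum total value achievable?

115 rps

This is a 0/1 knapsack; check combinations near the capacity.
- cache+queue+recommender: memory 3+4+3=10, value 24+43+48=115
- auth+recommender: memory 5+3=8, value 47+48=95
- queue+recommender: memory 4+3=7, value 43+48=91
Best: 115 rps.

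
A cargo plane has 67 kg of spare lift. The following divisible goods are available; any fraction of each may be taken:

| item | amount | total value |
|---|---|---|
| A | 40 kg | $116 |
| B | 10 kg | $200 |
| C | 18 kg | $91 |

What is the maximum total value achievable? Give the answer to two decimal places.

Take in order of value per unit:
- B (200/10 per unit): all 10 → value 200, running total 200.00
- C (91/18 per unit): all 18 → value 91, running total 291.00
- A (116/40 per unit): 39 of 40 → value 39×116/40 = 113.1000, running total 404.10
Total 404.10.

404.10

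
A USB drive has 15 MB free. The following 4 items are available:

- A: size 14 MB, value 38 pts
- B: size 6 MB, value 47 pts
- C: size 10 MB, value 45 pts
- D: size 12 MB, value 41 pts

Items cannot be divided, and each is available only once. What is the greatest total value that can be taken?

Check high-value combinations within 15 MB:
- B: size 6, value 47
- C: size 10, value 45
- D: size 12, value 41
Best: 47 pts.

47 pts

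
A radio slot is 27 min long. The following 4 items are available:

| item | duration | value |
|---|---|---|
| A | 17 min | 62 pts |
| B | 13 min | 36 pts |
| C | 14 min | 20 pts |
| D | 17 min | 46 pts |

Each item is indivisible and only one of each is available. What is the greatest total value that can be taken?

Check high-value combinations within 27 min:
- A: duration 17, value 62
- B+C: duration 13+14=27, value 36+20=56
- D: duration 17, value 46
Best: 62 pts.

62 pts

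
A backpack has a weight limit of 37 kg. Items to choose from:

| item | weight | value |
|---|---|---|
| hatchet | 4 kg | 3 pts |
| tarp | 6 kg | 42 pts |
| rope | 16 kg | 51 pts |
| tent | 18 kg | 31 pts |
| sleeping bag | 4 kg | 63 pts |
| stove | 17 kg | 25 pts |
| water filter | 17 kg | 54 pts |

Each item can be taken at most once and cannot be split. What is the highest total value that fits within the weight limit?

Check high-value combinations within 37 kg:
- rope+sleeping bag+water filter: weight 16+4+17=37, value 51+63+54=168
- hatchet+tarp+sleeping bag+water filter: weight 4+6+4+17=31, value 3+42+63+54=162
- tarp+sleeping bag+water filter: weight 6+4+17=27, value 42+63+54=159
- hatchet+tarp+rope+sleeping bag: weight 4+6+16+4=30, value 3+42+51+63=159
- tarp+rope+sleeping bag: weight 6+16+4=26, value 42+51+63=156
Best: 168 pts.

168 pts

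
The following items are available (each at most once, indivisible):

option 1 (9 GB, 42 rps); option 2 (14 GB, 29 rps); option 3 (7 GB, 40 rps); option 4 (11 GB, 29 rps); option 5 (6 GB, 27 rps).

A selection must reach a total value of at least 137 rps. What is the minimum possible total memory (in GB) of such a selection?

33

Subsets with value ≥ 137, sorted by total memory:
- option 1+option 3+option 4+option 5: memory 33, value 138
- option 1+option 2+option 3+option 5: memory 36, value 138
- option 1+option 2+option 3+option 4: memory 41, value 140
- option 1+option 2+option 3+option 4+option 5: memory 47, value 167
Minimum memory: 33 GB.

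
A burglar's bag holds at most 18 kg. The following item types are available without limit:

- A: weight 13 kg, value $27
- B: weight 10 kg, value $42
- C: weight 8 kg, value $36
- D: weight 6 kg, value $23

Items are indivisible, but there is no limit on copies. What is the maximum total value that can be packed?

$78

Best value-per-unit is C at 36/8; filling with it alone gives 2×36 = 72.
Optimal mix: 1×B + 1×C → weight 18, value 78.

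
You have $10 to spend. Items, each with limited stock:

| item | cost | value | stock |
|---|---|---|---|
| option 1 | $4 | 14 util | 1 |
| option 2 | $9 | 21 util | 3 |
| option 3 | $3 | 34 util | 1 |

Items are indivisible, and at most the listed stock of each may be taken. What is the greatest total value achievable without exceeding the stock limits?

Best selections within cost 10 and stock limits:
- 1×option 1 + 1×option 3: cost 7, value 48
- 1×option 3: cost 3, value 34
- 1×option 2: cost 9, value 21
- 1×option 1: cost 4, value 14
Best: 48 util.

48 util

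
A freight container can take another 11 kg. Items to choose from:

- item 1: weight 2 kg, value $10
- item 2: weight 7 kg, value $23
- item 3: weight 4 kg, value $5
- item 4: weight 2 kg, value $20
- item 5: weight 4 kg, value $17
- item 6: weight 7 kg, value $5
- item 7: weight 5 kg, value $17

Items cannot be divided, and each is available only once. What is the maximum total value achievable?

Check high-value combinations within 11 kg:
- item 4+item 5+item 7: weight 2+4+5=11, value 20+17+17=54
- item 1+item 2+item 4: weight 2+7+2=11, value 10+23+20=53
- item 1+item 4+item 5: weight 2+2+4=8, value 10+20+17=47
- item 1+item 4+item 7: weight 2+2+5=9, value 10+20+17=47
Best: $54.

$54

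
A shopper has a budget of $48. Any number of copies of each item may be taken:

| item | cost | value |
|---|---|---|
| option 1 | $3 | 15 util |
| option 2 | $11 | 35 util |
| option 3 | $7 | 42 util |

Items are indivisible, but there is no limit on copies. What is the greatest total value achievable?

Best value-per-unit is option 3 at 42/7; filling with it alone gives 6×42 = 252.
Optimal mix: 2×option 1 + 6×option 3 → cost 48, value 282.

282 util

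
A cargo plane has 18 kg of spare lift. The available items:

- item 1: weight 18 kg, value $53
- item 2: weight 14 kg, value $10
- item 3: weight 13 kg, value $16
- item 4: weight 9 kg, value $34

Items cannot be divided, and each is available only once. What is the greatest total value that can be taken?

Check high-value combinations within 18 kg:
- item 1: weight 18, value 53
- item 4: weight 9, value 34
- item 3: weight 13, value 16
- item 2: weight 14, value 10
Best: $53.

$53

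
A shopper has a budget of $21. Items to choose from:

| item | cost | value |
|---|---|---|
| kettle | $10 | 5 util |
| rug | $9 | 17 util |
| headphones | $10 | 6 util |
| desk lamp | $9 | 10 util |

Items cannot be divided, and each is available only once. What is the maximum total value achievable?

Check high-value combinations within $21:
- rug+desk lamp: cost 9+9=18, value 17+10=27
- rug+headphones: cost 9+10=19, value 17+6=23
- kettle+rug: cost 10+9=19, value 5+17=22
- rug: cost 9, value 17
Best: 27 util.

27 util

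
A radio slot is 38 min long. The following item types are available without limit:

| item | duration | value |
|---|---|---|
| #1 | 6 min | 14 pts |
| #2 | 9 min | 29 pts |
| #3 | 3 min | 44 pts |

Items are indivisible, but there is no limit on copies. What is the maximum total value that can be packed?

528 pts

Best value-per-unit is #3 at 44/3, and filling with it alone uses duration 12×3=36. No mix of the others beats 12×44 = 528.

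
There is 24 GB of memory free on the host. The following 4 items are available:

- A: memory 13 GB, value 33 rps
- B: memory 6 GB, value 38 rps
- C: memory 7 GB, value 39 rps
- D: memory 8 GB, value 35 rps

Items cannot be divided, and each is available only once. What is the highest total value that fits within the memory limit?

112 rps

This is a 0/1 knapsack; check combinations near the capacity.
- B+C+D: memory 6+7+8=21, value 38+39+35=112
- B+C: memory 6+7=13, value 38+39=77
- C+D: memory 7+8=15, value 39+35=74
Best: 112 rps.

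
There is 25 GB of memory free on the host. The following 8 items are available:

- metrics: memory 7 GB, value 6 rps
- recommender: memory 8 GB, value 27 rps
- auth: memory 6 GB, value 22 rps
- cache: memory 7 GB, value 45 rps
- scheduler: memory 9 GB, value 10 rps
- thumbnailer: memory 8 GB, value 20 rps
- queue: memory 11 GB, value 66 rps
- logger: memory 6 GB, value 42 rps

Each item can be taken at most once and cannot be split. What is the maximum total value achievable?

Check high-value combinations within 25 GB:
- cache+queue+logger: memory 7+11+6=24, value 45+66+42=153
- recommender+queue+logger: memory 8+11+6=25, value 27+66+42=135
- auth+cache+queue: memory 6+7+11=24, value 22+45+66=133
- auth+queue+logger: memory 6+11+6=23, value 22+66+42=130
- thumbnailer+queue+logger: memory 8+11+6=25, value 20+66+42=128
Best: 153 rps.

153 rps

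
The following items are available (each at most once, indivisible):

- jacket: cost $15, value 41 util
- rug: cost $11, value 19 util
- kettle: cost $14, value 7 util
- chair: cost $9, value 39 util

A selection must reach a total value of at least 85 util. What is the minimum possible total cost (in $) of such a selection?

35

Subsets with value ≥ 85, sorted by total cost:
- jacket+rug+chair: cost 35, value 99
- jacket+kettle+chair: cost 38, value 87
- jacket+rug+kettle+chair: cost 49, value 106
Minimum cost: 35 $.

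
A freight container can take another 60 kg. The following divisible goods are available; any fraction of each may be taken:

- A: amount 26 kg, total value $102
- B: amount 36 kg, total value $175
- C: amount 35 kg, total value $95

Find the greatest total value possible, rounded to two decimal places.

269.15

Take in order of value per unit:
- B (175/36 per unit): all 36 → value 175, running total 175.00
- A (102/26 per unit): 24 of 26 → value 24×102/26 = 94.1538, running total 269.15
Total 269.15.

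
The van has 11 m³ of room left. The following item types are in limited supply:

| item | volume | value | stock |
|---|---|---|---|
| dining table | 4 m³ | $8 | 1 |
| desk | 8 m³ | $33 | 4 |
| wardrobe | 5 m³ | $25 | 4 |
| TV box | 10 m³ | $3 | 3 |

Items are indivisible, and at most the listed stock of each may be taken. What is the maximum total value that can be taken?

Top feasible selections:
- 2×wardrobe: volume 10, value 50
- 1×desk: volume 8, value 33
- 1×dining table + 1×wardrobe: volume 9, value 33
- 1×wardrobe: volume 5, value 25
Best: $50.

$50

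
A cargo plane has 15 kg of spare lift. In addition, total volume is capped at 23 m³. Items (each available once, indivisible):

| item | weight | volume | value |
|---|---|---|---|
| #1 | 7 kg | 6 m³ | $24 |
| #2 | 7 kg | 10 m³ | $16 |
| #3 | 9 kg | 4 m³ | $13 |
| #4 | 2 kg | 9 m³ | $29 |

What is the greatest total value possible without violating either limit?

Feasible sets respecting both limits:
- #1+#4: weight 9, volume 15, value 53
- #2+#4: weight 9, volume 19, value 45
- #3+#4: weight 11, volume 13, value 42
Best: $53.

$53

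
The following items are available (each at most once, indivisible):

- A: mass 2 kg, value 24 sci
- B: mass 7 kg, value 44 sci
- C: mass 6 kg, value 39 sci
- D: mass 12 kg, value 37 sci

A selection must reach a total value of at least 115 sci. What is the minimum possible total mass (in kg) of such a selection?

Subsets with value ≥ 115, sorted by total mass:
- B+C+D: mass 25, value 120
- A+B+C+D: mass 27, value 144
Minimum mass: 25 kg.

25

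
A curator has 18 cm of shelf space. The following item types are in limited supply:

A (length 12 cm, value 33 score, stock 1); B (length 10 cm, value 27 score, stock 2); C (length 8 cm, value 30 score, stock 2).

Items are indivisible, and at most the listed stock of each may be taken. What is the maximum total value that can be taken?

Best selections within length 18 and stock limits:
- 2×C: length 16, value 60
- 1×B + 1×C: length 18, value 57
- 1×A: length 12, value 33
Best: 60 score.

60 score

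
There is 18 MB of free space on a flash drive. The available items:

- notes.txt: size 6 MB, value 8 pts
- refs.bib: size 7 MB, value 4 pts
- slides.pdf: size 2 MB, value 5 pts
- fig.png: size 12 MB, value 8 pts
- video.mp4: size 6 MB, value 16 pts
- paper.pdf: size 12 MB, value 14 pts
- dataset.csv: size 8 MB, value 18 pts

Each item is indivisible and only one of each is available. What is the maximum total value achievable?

39 pts

Check high-value combinations within 18 MB:
- slides.pdf+video.mp4+dataset.csv: size 2+6+8=16, value 5+16+18=39
- video.mp4+dataset.csv: size 6+8=14, value 16+18=34
- notes.txt+slides.pdf+dataset.csv: size 6+2+8=16, value 8+5+18=31
Best: 39 pts.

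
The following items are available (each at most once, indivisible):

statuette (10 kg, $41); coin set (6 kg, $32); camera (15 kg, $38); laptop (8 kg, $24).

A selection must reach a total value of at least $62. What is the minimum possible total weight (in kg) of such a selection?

Subsets with value ≥ 62, sorted by total weight:
- statuette+coin set: weight 16, value 73
- statuette+laptop: weight 18, value 65
- coin set+camera: weight 21, value 70
- camera+laptop: weight 23, value 62
Minimum weight: 16 kg.

16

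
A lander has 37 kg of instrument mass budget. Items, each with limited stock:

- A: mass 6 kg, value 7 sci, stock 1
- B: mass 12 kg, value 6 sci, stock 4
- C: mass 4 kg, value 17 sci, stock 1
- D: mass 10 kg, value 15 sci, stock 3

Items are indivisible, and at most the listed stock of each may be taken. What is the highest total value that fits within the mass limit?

Top feasible selections:
- 1×C + 3×D: mass 34, value 62
- 1×A + 1×C + 2×D: mass 30, value 54
- 1×B + 1×C + 2×D: mass 36, value 53
- 1×A + 3×D: mass 36, value 52
Best: 62 sci.

62 sci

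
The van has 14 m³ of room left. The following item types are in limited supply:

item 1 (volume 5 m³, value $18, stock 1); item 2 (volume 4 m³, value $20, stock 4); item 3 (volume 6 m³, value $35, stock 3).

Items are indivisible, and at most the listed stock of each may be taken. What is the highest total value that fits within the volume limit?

$75

Top feasible selections:
- 2×item 2 + 1×item 3: volume 14, value 75
- 2×item 3: volume 12, value 70
Best: $75.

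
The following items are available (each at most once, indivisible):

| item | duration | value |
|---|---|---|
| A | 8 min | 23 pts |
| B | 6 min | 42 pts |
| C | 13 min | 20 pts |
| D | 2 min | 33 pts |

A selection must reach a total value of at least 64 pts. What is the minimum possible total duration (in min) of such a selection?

Subsets with value ≥ 64, sorted by total duration:
- B+D: duration 8, value 75
- A+B: duration 14, value 65
- A+B+D: duration 16, value 98
Minimum duration: 8 min.

8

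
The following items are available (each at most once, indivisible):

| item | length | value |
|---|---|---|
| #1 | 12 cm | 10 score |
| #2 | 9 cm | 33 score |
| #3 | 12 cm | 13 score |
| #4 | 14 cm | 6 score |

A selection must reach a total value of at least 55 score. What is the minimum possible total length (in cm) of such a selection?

Subsets with value ≥ 55, sorted by total length:
- #1+#2+#3: length 33, value 56
- #1+#2+#3+#4: length 47, value 62
Minimum length: 33 cm.

33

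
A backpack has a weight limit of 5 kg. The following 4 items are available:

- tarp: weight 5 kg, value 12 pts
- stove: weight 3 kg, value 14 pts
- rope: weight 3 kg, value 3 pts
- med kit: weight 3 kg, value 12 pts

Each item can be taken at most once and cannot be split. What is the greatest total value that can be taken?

14 pts

Check high-value combinations within 5 kg:
- stove: weight 3, value 14
- med kit: weight 3, value 12
- tarp: weight 5, value 12
- rope: weight 3, value 3
Best: 14 pts.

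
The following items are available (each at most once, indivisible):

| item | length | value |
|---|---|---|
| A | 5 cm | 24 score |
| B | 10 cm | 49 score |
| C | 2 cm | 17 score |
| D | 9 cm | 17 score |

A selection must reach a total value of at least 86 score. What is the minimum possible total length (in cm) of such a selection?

17

Subsets with value ≥ 86, sorted by total length:
- A+B+C: length 17, value 90
- A+B+D: length 24, value 90
Minimum length: 17 cm.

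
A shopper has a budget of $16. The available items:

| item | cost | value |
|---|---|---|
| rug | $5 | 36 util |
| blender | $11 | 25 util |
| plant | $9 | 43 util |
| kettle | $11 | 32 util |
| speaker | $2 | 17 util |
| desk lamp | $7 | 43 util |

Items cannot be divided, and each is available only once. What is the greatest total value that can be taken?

Check high-value combinations within $16:
- rug+speaker+desk lamp: cost 5+2+7=14, value 36+17+43=96
- rug+plant+speaker: cost 5+9+2=16, value 36+43+17=96
- plant+desk lamp: cost 9+7=16, value 43+43=86
- rug+desk lamp: cost 5+7=12, value 36+43=79
Best: 96 util.

96 util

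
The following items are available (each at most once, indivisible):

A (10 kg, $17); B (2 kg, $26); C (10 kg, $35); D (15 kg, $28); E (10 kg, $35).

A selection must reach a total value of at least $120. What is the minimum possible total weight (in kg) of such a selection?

Subsets with value ≥ 120, sorted by total weight:
- B+C+D+E: weight 37, value 124
- A+B+C+D+E: weight 47, value 141
Minimum weight: 37 kg.

37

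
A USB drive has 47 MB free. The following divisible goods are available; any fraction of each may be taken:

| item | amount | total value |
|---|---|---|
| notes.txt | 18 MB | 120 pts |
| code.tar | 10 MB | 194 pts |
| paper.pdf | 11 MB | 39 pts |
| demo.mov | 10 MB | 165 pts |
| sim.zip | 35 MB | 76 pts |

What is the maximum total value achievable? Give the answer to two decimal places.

510.91

Take in order of value per unit:
- code.tar (194/10 per unit): all 10 → value 194, running total 194.00
- demo.mov (165/10 per unit): all 10 → value 165, running total 359.00
- notes.txt (120/18 per unit): all 18 → value 120, running total 479.00
- paper.pdf (39/11 per unit): 9 of 11 → value 9×39/11 = 31.9091, running total 510.91
Total 510.91.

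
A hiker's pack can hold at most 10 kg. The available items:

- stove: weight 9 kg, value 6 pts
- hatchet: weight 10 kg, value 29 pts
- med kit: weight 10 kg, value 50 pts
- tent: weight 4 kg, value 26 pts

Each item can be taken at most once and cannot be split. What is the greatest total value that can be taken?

50 pts

This is a 0/1 knapsack; check combinations near the capacity.
- med kit: weight 10, value 50
- hatchet: weight 10, value 29
- tent: weight 4, value 26
Best: 50 pts.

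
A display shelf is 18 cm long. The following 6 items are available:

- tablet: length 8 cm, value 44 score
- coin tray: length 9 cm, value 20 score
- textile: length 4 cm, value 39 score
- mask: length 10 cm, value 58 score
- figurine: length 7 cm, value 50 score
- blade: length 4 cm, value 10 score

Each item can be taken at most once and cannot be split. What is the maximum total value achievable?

108 score

Check high-value combinations within 18 cm:
- mask+figurine: length 10+7=17, value 58+50=108
- textile+mask+blade: length 4+10+4=18, value 39+58+10=107
- tablet+mask: length 8+10=18, value 44+58=102
Best: 108 score.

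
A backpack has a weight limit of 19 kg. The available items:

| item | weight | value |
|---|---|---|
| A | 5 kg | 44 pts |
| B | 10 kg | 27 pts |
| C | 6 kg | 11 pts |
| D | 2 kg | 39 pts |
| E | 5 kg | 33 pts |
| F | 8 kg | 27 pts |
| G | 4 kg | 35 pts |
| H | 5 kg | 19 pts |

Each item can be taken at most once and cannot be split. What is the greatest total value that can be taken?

Check high-value combinations within 19 kg:
- A+D+E+G: weight 5+2+5+4=16, value 44+39+33+35=151
- A+D+F+G: weight 5+2+8+4=19, value 44+39+27+35=145
- A+D+G+H: weight 5+2+4+5=16, value 44+39+35+19=137
- A+D+E+H: weight 5+2+5+5=17, value 44+39+33+19=135
- D+E+F+G: weight 2+5+8+4=19, value 39+33+27+35=134
Best: 151 pts.

151 pts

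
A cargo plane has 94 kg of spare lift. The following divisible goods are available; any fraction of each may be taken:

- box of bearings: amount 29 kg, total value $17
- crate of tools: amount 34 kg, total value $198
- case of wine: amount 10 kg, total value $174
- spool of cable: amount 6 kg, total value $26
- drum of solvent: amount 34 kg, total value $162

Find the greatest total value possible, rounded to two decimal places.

565.86

Take in order of value per unit:
- case of wine (174/10 per unit): all 10 → value 174, running total 174.00
- crate of tools (198/34 per unit): all 34 → value 198, running total 372.00
- drum of solvent (162/34 per unit): all 34 → value 162, running total 534.00
- spool of cable (26/6 per unit): all 6 → value 26, running total 560.00
- box of bearings (17/29 per unit): 10 of 29 → value 10×17/29 = 5.8621, running total 565.86
Total 565.86.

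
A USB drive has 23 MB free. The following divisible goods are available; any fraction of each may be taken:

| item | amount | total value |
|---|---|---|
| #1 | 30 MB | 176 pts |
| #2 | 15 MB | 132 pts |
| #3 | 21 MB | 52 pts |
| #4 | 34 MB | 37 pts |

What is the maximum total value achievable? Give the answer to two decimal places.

178.93

Take in order of value per unit:
- #2 (132/15 per unit): all 15 → value 132, running total 132.00
- #1 (176/30 per unit): 8 of 30 → value 8×176/30 = 46.9333, running total 178.93
Total 178.93.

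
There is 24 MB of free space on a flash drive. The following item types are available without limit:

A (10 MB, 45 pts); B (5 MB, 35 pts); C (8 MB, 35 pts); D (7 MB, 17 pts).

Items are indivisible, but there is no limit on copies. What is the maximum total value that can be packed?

140 pts

Best value-per-unit is B at 35/5, and filling with it alone uses size 4×5=20. No mix of the others beats 4×35 = 140.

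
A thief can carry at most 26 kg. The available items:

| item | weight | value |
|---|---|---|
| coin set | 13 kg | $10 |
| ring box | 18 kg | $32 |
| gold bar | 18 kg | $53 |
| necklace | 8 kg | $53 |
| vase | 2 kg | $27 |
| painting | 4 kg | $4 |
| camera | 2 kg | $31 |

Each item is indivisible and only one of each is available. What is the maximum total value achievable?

Check high-value combinations within 26 kg:
- coin set+necklace+vase+camera: weight 13+8+2+2=25, value 10+53+27+31=121
- necklace+vase+painting+camera: weight 8+2+4+2=16, value 53+27+4+31=115
- gold bar+vase+painting+camera: weight 18+2+4+2=26, value 53+27+4+31=115
- necklace+vase+camera: weight 8+2+2=12, value 53+27+31=111
Best: $121.

$121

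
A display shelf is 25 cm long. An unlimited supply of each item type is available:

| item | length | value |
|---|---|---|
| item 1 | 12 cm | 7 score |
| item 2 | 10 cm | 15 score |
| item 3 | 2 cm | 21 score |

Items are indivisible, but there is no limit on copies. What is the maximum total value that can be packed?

252 score

Best value-per-unit is item 3 at 21/2, and filling with it alone uses length 12×2=24. No mix of the others beats 12×21 = 252.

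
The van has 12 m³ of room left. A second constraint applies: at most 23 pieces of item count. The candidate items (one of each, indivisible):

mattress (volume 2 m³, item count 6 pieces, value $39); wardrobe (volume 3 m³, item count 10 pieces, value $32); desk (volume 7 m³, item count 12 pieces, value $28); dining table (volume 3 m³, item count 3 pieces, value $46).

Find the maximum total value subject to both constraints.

Feasible sets respecting both limits:
- mattress+wardrobe+dining table: volume 8, item count 19, value 117
- mattress+desk+dining table: volume 12, item count 21, value 113
- mattress+dining table: volume 5, item count 9, value 85
- wardrobe+dining table: volume 6, item count 13, value 78
Best: $117.

$117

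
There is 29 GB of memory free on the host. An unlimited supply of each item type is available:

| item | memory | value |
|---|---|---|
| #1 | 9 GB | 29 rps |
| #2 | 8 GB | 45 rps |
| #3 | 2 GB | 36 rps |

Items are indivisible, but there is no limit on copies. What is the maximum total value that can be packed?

504 rps

Best value-per-unit is #3 at 36/2, and filling with it alone uses memory 14×2=28. No mix of the others beats 14×36 = 504.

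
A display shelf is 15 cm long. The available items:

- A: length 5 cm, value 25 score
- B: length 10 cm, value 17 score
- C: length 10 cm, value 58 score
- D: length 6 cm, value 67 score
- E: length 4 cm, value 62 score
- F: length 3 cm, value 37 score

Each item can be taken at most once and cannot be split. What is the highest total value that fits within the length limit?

Check high-value combinations within 15 cm:
- D+E+F: length 6+4+3=13, value 67+62+37=166
- A+D+E: length 5+6+4=15, value 25+67+62=154
- D+E: length 6+4=10, value 67+62=129
- A+D+F: length 5+6+3=14, value 25+67+37=129
Best: 166 score.

166 score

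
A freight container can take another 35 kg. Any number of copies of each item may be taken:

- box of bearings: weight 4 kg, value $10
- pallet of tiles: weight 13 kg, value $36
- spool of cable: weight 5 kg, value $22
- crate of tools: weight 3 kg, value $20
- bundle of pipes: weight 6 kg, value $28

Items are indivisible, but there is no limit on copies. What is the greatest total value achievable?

$222

Best value-per-unit is crate of tools at 20/3; filling with it alone gives 11×20 = 220.
Optimal mix: 1×spool of cable + 10×crate of tools → weight 35, value 222.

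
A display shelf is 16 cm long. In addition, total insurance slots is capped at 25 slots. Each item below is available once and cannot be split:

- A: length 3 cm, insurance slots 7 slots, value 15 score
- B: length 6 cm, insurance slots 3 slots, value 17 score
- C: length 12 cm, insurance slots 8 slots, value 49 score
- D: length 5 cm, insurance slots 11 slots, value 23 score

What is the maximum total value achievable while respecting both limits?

64 score

Feasible sets respecting both limits:
- A+C: length 15, insurance slots 15, value 64
- A+B+D: length 14, insurance slots 21, value 55
- C: length 12, insurance slots 8, value 49
- B+D: length 11, insurance slots 14, value 40
Best: 64 score.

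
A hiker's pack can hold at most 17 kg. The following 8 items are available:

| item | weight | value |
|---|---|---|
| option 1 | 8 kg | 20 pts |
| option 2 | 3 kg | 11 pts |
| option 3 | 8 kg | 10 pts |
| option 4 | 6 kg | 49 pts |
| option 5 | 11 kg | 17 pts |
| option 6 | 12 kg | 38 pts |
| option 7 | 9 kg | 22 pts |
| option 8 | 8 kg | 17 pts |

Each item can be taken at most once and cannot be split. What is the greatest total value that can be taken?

Check high-value combinations within 17 kg:
- option 1+option 2+option 4: weight 8+3+6=17, value 20+11+49=80
- option 2+option 4+option 8: weight 3+6+8=17, value 11+49+17=77
- option 4+option 7: weight 6+9=15, value 49+22=71
- option 2+option 3+option 4: weight 3+8+6=17, value 11+10+49=70
- option 1+option 4: weight 8+6=14, value 20+49=69
Best: 80 pts.

80 pts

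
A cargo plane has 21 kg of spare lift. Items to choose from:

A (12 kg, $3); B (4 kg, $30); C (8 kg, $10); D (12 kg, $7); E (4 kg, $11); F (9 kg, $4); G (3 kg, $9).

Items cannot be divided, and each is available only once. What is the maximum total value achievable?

This is a 0/1 knapsack; check combinations near the capacity.
- B+C+E+G: weight 4+8+4+3=19, value 30+10+11+9=60
- B+E+F+G: weight 4+4+9+3=20, value 30+11+4+9=54
- B+C+E: weight 4+8+4=16, value 30+10+11=51
- B+E+G: weight 4+4+3=11, value 30+11+9=50
Best: $60.

$60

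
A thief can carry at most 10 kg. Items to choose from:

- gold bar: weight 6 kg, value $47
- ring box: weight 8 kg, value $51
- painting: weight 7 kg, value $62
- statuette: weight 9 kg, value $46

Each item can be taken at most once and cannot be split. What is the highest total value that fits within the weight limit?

$62

Check high-value combinations within 10 kg:
- painting: weight 7, value 62
- ring box: weight 8, value 51
- gold bar: weight 6, value 47
- statuette: weight 9, value 46
Best: $62.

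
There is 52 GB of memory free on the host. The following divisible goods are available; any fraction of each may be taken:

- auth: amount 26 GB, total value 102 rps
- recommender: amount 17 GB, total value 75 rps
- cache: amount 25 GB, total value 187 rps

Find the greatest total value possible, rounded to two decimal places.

301.23

Take in order of value per unit:
- cache (187/25 per unit): all 25 → value 187, running total 187.00
- recommender (75/17 per unit): all 17 → value 75, running total 262.00
- auth (102/26 per unit): 10 of 26 → value 10×102/26 = 39.2308, running total 301.23
Total 301.23.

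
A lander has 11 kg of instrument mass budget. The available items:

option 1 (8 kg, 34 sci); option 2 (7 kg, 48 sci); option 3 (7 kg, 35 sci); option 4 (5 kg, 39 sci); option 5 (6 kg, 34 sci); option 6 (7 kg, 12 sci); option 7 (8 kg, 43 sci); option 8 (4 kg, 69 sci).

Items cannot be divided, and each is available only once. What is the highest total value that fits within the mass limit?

Check high-value combinations within 11 kg:
- option 2+option 8: mass 7+4=11, value 48+69=117
- option 4+option 8: mass 5+4=9, value 39+69=108
- option 3+option 8: mass 7+4=11, value 35+69=104
- option 5+option 8: mass 6+4=10, value 34+69=103
Best: 117 sci.

117 sci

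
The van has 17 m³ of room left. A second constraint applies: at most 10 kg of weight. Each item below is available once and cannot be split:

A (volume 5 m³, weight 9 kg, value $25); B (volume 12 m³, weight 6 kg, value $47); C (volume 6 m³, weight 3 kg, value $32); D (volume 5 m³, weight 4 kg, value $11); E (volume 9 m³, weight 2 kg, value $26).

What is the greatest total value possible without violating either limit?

$58

Feasible sets respecting both limits:
- B+D: volume 17, weight 10, value 58
- C+E: volume 15, weight 5, value 58
- B: volume 12, weight 6, value 47
Best: $58.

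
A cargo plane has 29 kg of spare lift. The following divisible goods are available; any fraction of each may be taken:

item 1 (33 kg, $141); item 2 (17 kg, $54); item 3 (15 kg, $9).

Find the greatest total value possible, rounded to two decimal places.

123.91

Take in order of value per unit:
- item 1 (141/33 per unit): 29 of 33 → value 29×141/33 = 123.9091, running total 123.91
Total 123.91.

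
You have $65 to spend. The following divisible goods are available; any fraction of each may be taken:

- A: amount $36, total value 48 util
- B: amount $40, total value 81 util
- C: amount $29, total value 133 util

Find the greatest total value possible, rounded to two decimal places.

205.90

Take in order of value per unit:
- C (133/29 per unit): all 29 → value 133, running total 133.00
- B (81/40 per unit): 36 of 40 → value 36×81/40 = 72.9000, running total 205.90
Total 205.90.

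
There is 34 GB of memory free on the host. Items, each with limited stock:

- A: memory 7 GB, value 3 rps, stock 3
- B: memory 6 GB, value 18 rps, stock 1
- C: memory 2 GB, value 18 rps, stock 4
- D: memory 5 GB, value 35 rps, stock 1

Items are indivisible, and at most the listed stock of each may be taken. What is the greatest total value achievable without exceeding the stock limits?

131 rps

Best selections within memory 34 and stock limits:
- 2×A + 1×B + 4×C + 1×D: memory 33, value 131
- 1×A + 1×B + 4×C + 1×D: memory 26, value 128
- 1×B + 4×C + 1×D: memory 19, value 125
- 3×A + 4×C + 1×D: memory 34, value 116
Best: 131 rps.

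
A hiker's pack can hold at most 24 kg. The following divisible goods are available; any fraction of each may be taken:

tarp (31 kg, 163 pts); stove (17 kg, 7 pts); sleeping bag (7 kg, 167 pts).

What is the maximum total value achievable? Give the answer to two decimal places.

256.39

Take in order of value per unit:
- sleeping bag (167/7 per unit): all 7 → value 167, running total 167.00
- tarp (163/31 per unit): 17 of 31 → value 17×163/31 = 89.3871, running total 256.39
Total 256.39.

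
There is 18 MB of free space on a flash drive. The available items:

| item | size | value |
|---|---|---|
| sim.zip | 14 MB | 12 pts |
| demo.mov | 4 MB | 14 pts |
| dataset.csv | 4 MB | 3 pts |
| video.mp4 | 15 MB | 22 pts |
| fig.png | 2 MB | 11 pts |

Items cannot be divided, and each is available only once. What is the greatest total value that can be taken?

33 pts

Check high-value combinations within 18 MB:
- video.mp4+fig.png: size 15+2=17, value 22+11=33
- demo.mov+dataset.csv+fig.png: size 4+4+2=10, value 14+3+11=28
- sim.zip+demo.mov: size 14+4=18, value 12+14=26
Best: 33 pts.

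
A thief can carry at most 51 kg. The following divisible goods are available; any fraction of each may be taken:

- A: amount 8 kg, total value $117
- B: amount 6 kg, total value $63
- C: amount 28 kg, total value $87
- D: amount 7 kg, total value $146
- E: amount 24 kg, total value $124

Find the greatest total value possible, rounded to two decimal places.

468.64

Take in order of value per unit:
- D (146/7 per unit): all 7 → value 146, running total 146.00
- A (117/8 per unit): all 8 → value 117, running total 263.00
- B (63/6 per unit): all 6 → value 63, running total 326.00
- E (124/24 per unit): all 24 → value 124, running total 450.00
- C (87/28 per unit): 6 of 28 → value 6×87/28 = 18.6429, running total 468.64
Total 468.64.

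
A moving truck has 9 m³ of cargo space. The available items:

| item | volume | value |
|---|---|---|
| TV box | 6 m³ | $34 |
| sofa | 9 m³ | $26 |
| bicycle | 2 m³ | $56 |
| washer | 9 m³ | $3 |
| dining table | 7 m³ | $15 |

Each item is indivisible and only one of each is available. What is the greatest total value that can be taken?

$90

Check high-value combinations within 9 m³:
- TV box+bicycle: volume 6+2=8, value 34+56=90
- bicycle+dining table: volume 2+7=9, value 56+15=71
- bicycle: volume 2, value 56
- TV box: volume 6, value 34
- sofa: volume 9, value 26
Best: $90.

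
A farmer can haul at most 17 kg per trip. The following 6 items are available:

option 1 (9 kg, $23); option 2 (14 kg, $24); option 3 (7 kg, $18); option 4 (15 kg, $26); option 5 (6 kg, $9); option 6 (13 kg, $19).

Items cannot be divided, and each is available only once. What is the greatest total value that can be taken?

$41

Check high-value combinations within 17 kg:
- option 1+option 3: weight 9+7=16, value 23+18=41
- option 1+option 5: weight 9+6=15, value 23+9=32
- option 3+option 5: weight 7+6=13, value 18+9=27
Best: $41.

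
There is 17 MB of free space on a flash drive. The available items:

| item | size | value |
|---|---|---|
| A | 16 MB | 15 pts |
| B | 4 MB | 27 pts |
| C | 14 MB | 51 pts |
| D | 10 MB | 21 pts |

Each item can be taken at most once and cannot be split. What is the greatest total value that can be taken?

Check high-value combinations within 17 MB:
- C: size 14, value 51
- B+D: size 4+10=14, value 27+21=48
- B: size 4, value 27
- D: size 10, value 21
- A: size 16, value 15
Best: 51 pts.

51 pts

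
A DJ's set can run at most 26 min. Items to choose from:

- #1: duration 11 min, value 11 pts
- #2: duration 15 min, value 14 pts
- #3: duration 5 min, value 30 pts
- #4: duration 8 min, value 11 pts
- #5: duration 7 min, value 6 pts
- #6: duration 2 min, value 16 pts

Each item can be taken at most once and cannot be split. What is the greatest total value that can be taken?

68 pts

Check high-value combinations within 26 min:
- #1+#3+#4+#6: duration 11+5+8+2=26, value 11+30+11+16=68
- #3+#4+#5+#6: duration 5+8+7+2=22, value 30+11+6+16=63
- #1+#3+#5+#6: duration 11+5+7+2=25, value 11+30+6+16=63
Best: 68 pts.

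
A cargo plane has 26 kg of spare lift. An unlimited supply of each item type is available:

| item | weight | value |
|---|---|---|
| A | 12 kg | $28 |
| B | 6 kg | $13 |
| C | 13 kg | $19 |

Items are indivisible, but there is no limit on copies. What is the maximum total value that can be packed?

$56

Best value-per-unit is A at 28/12, and filling with it alone uses weight 2×12=24. No mix of the others beats 2×28 = 56.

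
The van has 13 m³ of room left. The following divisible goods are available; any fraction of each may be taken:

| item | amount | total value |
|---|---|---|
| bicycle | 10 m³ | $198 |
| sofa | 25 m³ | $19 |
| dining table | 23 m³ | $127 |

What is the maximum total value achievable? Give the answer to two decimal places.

214.57

Take in order of value per unit:
- bicycle (198/10 per unit): all 10 → value 198, running total 198.00
- dining table (127/23 per unit): 3 of 23 → value 3×127/23 = 16.5652, running total 214.57
Total 214.57.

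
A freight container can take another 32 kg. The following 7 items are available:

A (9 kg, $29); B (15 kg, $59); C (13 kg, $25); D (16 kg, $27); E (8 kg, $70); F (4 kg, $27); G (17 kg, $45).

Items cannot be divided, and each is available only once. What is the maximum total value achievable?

Check high-value combinations within 32 kg:
- A+B+E: weight 9+15+8=32, value 29+59+70=158
- B+E+F: weight 15+8+4=27, value 59+70+27=156
- E+F+G: weight 8+4+17=29, value 70+27+45=142
- B+E: weight 15+8=23, value 59+70=129
Best: $158.

$158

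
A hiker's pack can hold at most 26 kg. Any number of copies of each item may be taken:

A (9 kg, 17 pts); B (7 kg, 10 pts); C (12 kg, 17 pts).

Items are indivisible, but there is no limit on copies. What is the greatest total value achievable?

Best value-per-unit is A at 17/9; filling with it alone gives 2×17 = 34.
Optimal mix: 2×A + 1×B → weight 25, value 44.

44 pts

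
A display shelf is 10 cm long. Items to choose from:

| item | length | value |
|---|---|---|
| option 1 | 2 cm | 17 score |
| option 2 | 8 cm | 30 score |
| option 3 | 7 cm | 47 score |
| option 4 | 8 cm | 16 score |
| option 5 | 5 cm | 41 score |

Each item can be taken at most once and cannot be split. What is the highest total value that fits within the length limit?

64 score

Check high-value combinations within 10 cm:
- option 1+option 3: length 2+7=9, value 17+47=64
- option 1+option 5: length 2+5=7, value 17+41=58
- option 3: length 7, value 47
- option 1+option 2: length 2+8=10, value 17+30=47
- option 5: length 5, value 41
Best: 64 score.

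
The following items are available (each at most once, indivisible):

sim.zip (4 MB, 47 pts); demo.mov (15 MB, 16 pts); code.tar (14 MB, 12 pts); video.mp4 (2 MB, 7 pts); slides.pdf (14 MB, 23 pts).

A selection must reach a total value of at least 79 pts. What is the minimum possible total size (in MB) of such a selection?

Subsets with value ≥ 79, sorted by total size:
- sim.zip+code.tar+slides.pdf: size 32, value 82
- sim.zip+demo.mov+slides.pdf: size 33, value 86
- sim.zip+code.tar+video.mp4+slides.pdf: size 34, value 89
Minimum size: 32 MB.

32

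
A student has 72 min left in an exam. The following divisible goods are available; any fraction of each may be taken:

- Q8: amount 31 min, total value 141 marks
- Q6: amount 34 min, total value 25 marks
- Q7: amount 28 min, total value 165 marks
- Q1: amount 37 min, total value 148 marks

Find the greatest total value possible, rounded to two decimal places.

Take in order of value per unit:
- Q7 (165/28 per unit): all 28 → value 165, running total 165.00
- Q8 (141/31 per unit): all 31 → value 141, running total 306.00
- Q1 (148/37 per unit): 13 of 37 → value 13×148/37 = 52.0000, running total 358.00
Total 358.00.

358.00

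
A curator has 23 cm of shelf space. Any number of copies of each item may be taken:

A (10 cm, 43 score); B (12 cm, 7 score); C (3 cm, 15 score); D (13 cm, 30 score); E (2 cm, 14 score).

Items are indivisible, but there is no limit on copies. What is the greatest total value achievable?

155 score

Best value-per-unit is E at 14/2; filling with it alone gives 11×14 = 154.
Optimal mix: 1×C + 10×E → length 23, value 155.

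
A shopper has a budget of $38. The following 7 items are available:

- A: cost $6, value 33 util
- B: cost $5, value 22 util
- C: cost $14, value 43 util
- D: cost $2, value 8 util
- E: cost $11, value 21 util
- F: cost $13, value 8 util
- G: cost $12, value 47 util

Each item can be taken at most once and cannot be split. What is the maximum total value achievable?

145 util

Check high-value combinations within $38:
- A+B+C+G: cost 6+5+14+12=37, value 33+22+43+47=145
- A+C+D+G: cost 6+14+2+12=34, value 33+43+8+47=131
- A+B+D+E+G: cost 6+5+2+11+12=36, value 33+22+8+21+47=131
- A+B+C+D+E: cost 6+5+14+2+11=38, value 33+22+43+8+21=127
Best: 145 util.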